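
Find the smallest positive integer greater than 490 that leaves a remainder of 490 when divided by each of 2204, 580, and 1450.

55590

N − 490 must be a common multiple of 2204, 580, and 1450.
2204 = 2^2 × 19 × 29
580 = 2^2 × 5 × 29
1450 = 2 × 5^2 × 29
LCM(2204, 580, 1450) = 2^2 × 5^2 × 19 × 29 = 55100.
Smallest N > 490 is LCM + 490 = 55100 + 490 = 55590.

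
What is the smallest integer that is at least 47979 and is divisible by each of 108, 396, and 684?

The integer must be a common multiple of 108, 396, and 684, so a multiple of their LCM.
108 = 2^2 × 3^3
396 = 2^2 × 3^2 × 11
684 = 2^2 × 3^2 × 19
LCM(108, 396, 684) = 2^2 × 3^3 × 11 × 19 = 22572.
Smallest multiple of 22572 that is ≥ 47979: ⌈47979/22572⌉ × 22572 = 3 × 22572 = 67716.

67716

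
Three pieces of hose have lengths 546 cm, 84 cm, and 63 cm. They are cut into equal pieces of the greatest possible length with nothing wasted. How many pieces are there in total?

Piece length = gcd(546, 84, 63).
546 = 2 × 3 × 7 × 13
84 = 2^2 × 3 × 7
63 = 3^2 × 7
gcd(546, 84, 63) = 3 × 7 = 21.
Total pieces = 546/21 + 84/21 + 63/21 = 26 + 4 + 3 = 33.

33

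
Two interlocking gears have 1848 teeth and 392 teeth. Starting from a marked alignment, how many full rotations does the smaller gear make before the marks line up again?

33 rotations

The first common completion time is the LCM of the periods.
1848 = 2^3 × 3 × 7 × 11
392 = 2^3 × 7^2
LCM(1848, 392) = 2^3 × 3 × 7^2 × 11 = 12936.
Rotations for period 392: 12936 / 392 = 33.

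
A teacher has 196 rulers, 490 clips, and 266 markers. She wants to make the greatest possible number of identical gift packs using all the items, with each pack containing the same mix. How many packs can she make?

14 packs

The pack count must divide each quantity, so the greatest is gcd(196, 490, 266).
196 = 2^2 × 7^2
490 = 2 × 5 × 7^2
266 = 2 × 7 × 19
gcd(196, 490, 266) = 2 × 7 = 14.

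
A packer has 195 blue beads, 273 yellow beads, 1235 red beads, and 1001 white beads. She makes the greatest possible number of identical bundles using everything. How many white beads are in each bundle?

77

Number of bundles = gcd(195, 273, 1235, 1001).
195 = 3 × 5 × 13
273 = 3 × 7 × 13
1235 = 5 × 13 × 19
1001 = 7 × 11 × 13
gcd(195, 273, 1235, 1001) = 13.
white beads per bundle = 1001 / 13 = 77.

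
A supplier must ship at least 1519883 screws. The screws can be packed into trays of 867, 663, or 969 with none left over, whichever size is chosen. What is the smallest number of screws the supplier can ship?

The number of screws must be a common multiple of 867, 663, and 969, so a multiple of their LCM.
867 = 3 × 17^2
663 = 3 × 13 × 17
969 = 3 × 17 × 19
LCM(867, 663, 969) = 3 × 13 × 17^2 × 19 = 214149.
Smallest multiple of 214149 that is ≥ 1519883: ⌈1519883/214149⌉ × 214149 = 8 × 214149 = 1713192.

1713192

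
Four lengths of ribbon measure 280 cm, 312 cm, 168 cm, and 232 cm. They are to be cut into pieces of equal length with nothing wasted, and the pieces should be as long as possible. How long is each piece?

8 cm

Each piece length must divide every original length, so the longest possible is gcd(280, 312, 168, 232).
280 = 2^3 × 5 × 7
312 = 2^3 × 3 × 13
168 = 2^3 × 3 × 7
232 = 2^3 × 29
gcd(280, 312, 168, 232) = 2^3 = 8.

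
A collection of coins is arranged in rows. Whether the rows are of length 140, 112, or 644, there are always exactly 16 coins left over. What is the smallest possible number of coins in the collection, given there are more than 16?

N − 16 must be a common multiple of 140, 112, and 644.
140 = 2^2 × 5 × 7
112 = 2^4 × 7
644 = 2^2 × 7 × 23
LCM(140, 112, 644) = 2^4 × 5 × 7 × 23 = 12880.
Smallest N > 16 is LCM + 16 = 12880 + 16 = 12896.

12896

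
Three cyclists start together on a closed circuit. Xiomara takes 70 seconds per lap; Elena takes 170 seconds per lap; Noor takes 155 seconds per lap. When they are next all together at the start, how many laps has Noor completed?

All finish a whole number of cycles simultaneously at t = LCM of the periods.
70 = 2 × 5 × 7
170 = 2 × 5 × 17
155 = 5 × 31
LCM(70, 170, 155) = 2 × 5 × 7 × 17 × 31 = 36890.
Laps for period 155: 36890 / 155 = 238.

238 laps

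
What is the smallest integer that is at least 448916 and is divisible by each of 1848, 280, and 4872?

535920

The integer must be a common multiple of 1848, 280, and 4872, so a multiple of their LCM.
1848 = 2^3 × 3 × 7 × 11
280 = 2^3 × 5 × 7
4872 = 2^3 × 3 × 7 × 29
LCM(1848, 280, 4872) = 2^3 × 3 × 5 × 7 × 11 × 29 = 267960.
Smallest multiple of 267960 that is ≥ 448916: ⌈448916/267960⌉ × 267960 = 2 × 267960 = 535920.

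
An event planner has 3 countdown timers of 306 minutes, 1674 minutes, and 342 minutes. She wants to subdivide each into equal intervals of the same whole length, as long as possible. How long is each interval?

18 minutes

The interval must divide each timer length; the longest such is the gcd.
306 = 2 × 3^2 × 17
1674 = 2 × 3^3 × 31
342 = 2 × 3^2 × 19
gcd(306, 1674, 342) = 2 × 3^2 = 18.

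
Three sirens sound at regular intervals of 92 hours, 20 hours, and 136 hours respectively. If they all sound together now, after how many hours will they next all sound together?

15640 hours

We need the least common multiple of the intervals.
92 = 2^2 × 23
20 = 2^2 × 5
136 = 2^3 × 17
LCM(92, 20, 136) = 2^3 × 5 × 17 × 23 = 15640.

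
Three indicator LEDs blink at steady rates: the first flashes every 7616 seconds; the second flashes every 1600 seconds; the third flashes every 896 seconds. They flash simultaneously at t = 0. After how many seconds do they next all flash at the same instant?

We need the least common multiple of the intervals.
7616 = 2^6 × 7 × 17
1600 = 2^6 × 5^2
896 = 2^7 × 7
LCM(7616, 1600, 896) = 2^7 × 5^2 × 7 × 17 = 380800.

380800 seconds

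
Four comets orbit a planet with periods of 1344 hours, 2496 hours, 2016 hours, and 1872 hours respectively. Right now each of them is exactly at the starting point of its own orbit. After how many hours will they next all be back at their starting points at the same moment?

They coincide at every common multiple of the periods; the first is the LCM.
1344 = 2^6 × 3 × 7
2496 = 2^6 × 3 × 13
2016 = 2^5 × 3^2 × 7
1872 = 2^4 × 3^2 × 13
LCM(1344, 2496, 2016, 1872) = 2^6 × 3^2 × 7 × 13 = 52416.

52416 hours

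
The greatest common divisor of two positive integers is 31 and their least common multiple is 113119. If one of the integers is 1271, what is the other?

For two integers, gcd × lcm = product, so the other is (31 × 113119) / 1271 = 3506689 / 1271 = 2759.

2759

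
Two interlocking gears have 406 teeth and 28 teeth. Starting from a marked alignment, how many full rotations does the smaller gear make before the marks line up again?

The first common completion time is the LCM of the periods.
406 = 2 × 7 × 29
28 = 2^2 × 7
LCM(406, 28) = 2^2 × 7 × 29 = 812.
Rotations for period 28: 812 / 28 = 29.

29 rotations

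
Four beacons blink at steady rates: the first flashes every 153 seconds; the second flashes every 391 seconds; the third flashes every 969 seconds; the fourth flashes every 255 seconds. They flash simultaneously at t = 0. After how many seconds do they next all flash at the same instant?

334305 seconds

The first simultaneous occurrence is after LCM of the individual periods.
153 = 3^2 × 17
391 = 17 × 23
969 = 3 × 17 × 19
255 = 3 × 5 × 17
LCM(153, 391, 969, 255) = 3^2 × 5 × 17 × 19 × 23 = 334305.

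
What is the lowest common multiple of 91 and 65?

91 = 7 × 13
65 = 5 × 13
LCM(91, 65) = 5 × 7 × 13 = 455.

455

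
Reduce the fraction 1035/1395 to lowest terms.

1035 = 3^2 × 5 × 23
1395 = 3^2 × 5 × 31
gcd(1035, 1395) = 3^2 × 5 = 45.
Divide numerator and denominator by 45: 1035/1395 = 23/31.

23/31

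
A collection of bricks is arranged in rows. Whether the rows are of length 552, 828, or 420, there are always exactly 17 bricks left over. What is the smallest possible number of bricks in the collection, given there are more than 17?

N − 17 must be a common multiple of 552, 828, and 420.
552 = 2^3 × 3 × 23
828 = 2^2 × 3^2 × 23
420 = 2^2 × 3 × 5 × 7
LCM(552, 828, 420) = 2^3 × 3^2 × 5 × 7 × 23 = 57960.
Smallest N > 17 is LCM + 17 = 57960 + 17 = 57977.

57977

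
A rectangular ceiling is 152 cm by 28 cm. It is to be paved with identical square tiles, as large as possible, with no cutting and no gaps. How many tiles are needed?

Tile side = gcd(152, 28).
152 = 2^3 × 19
28 = 2^2 × 7
gcd(152, 28) = 2^2 = 4.
Tiles: (152/4) × (28/4) = 38 × 7 = 266.

266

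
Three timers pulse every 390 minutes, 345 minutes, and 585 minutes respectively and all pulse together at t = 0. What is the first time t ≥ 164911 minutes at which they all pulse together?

Joint pulses occur at multiples of LCM(390, 345, 585).
390 = 2 × 3 × 5 × 13
345 = 3 × 5 × 23
585 = 3^2 × 5 × 13
LCM(390, 345, 585) = 2 × 3^2 × 5 × 13 × 23 = 26910.
Smallest multiple of 26910 that is ≥ 164911: ⌈164911/26910⌉ × 26910 = 7 × 26910 = 188370.

188370 minutes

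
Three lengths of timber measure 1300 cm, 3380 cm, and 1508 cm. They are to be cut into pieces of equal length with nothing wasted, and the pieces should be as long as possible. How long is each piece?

52 cm

The greatest length dividing all of 1300, 3380, and 1508 is their gcd.
1300 = 2^2 × 5^2 × 13
3380 = 2^2 × 5 × 13^2
1508 = 2^2 × 13 × 29
gcd(1300, 3380, 1508) = 2^2 × 13 = 52.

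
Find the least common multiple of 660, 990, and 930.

61380

660 = 2^2 × 3 × 5 × 11
990 = 2 × 3^2 × 5 × 11
930 = 2 × 3 × 5 × 31
LCM(660, 990, 930) = 2^2 × 3^2 × 5 × 11 × 31 = 61380.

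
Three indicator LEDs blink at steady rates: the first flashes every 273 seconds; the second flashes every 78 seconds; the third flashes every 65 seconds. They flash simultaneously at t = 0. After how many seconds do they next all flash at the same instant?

2730 seconds

The first simultaneous occurrence is after LCM of the individual periods.
273 = 3 × 7 × 13
78 = 2 × 3 × 13
65 = 5 × 13
LCM(273, 78, 65) = 2 × 3 × 5 × 7 × 13 = 2730.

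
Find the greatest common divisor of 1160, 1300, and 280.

20

1160 = 2^3 × 5 × 29
1300 = 2^2 × 5^2 × 13
280 = 2^3 × 5 × 7
gcd(1160, 1300, 280) = 2^2 × 5 = 20.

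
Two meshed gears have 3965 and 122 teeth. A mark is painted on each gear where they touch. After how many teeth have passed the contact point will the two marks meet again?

7930 teeth

The first simultaneous occurrence is after LCM of the individual periods.
3965 = 5 × 13 × 61
122 = 2 × 61
LCM(3965, 122) = 2 × 5 × 13 × 61 = 7930.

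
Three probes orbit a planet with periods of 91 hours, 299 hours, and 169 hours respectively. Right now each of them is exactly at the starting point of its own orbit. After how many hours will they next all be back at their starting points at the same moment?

We need the least common multiple of the intervals.
91 = 7 × 13
299 = 13 × 23
169 = 13^2
LCM(91, 299, 169) = 7 × 13^2 × 23 = 27209.

27209 hours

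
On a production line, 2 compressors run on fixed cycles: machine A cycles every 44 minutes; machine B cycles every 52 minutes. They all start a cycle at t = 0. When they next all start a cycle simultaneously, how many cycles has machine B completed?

They are all back at their starting positions together after one LCM of the periods.
44 = 2^2 × 11
52 = 2^2 × 13
LCM(44, 52) = 2^2 × 11 × 13 = 572.
Cycles for period 52: 572 / 52 = 11.

11 cycles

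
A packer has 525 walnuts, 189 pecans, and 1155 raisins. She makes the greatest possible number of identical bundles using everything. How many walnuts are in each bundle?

25

Number of bundles = gcd(525, 189, 1155).
525 = 3 × 5^2 × 7
189 = 3^3 × 7
1155 = 3 × 5 × 7 × 11
gcd(525, 189, 1155) = 3 × 7 = 21.
walnuts per bundle = 525 / 21 = 25.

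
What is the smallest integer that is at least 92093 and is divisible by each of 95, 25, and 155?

103075

The integer must be a common multiple of 95, 25, and 155, so a multiple of their LCM.
95 = 5 × 19
25 = 5^2
155 = 5 × 31
LCM(95, 25, 155) = 5^2 × 19 × 31 = 14725.
Smallest multiple of 14725 that is ≥ 92093: ⌈92093/14725⌉ × 14725 = 7 × 14725 = 103075.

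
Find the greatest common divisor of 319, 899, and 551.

29

319 = 11 × 29
899 = 29 × 31
551 = 19 × 29
gcd(319, 899, 551) = 29.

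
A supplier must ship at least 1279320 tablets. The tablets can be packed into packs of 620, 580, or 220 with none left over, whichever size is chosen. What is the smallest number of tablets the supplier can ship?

The number of tablets must be a common multiple of 620, 580, and 220, so a multiple of their LCM.
620 = 2^2 × 5 × 31
580 = 2^2 × 5 × 29
220 = 2^2 × 5 × 11
LCM(620, 580, 220) = 2^2 × 5 × 11 × 29 × 31 = 197780.
Smallest multiple of 197780 that is ≥ 1279320: ⌈1279320/197780⌉ × 197780 = 7 × 197780 = 1384460.

1384460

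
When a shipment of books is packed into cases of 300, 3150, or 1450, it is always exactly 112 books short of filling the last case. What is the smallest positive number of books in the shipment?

182588

Being 112 short of a full case of size k means N ≡ −112 (mod k), i.e. N + 112 is a multiple of each size.
300 = 2^2 × 3 × 5^2
3150 = 2 × 3^2 × 5^2 × 7
1450 = 2 × 5^2 × 29
LCM(300, 3150, 1450) = 2^2 × 3^2 × 5^2 × 7 × 29 = 182700.
Smallest positive N is 182700 − 112 = 182588.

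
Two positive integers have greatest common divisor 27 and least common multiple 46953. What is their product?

1267731

For any two positive integers, gcd × lcm = product = 27 × 46953 = 1267731.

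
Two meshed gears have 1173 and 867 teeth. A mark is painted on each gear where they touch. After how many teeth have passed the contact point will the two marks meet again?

19941 teeth

We need the least common multiple of the intervals.
1173 = 3 × 17 × 23
867 = 3 × 17^2
LCM(1173, 867) = 3 × 17^2 × 23 = 19941.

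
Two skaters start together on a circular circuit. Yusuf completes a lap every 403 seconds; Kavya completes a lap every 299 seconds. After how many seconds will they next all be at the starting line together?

9269 seconds

They coincide at every common multiple of the periods; the first is the LCM.
403 = 13 × 31
299 = 13 × 23
LCM(403, 299) = 13 × 23 × 31 = 9269.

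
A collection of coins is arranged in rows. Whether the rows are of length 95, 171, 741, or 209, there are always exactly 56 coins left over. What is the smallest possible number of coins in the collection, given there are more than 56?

N − 56 must be a common multiple of 95, 171, 741, and 209.
95 = 5 × 19
171 = 3^2 × 19
741 = 3 × 13 × 19
209 = 11 × 19
LCM(95, 171, 741, 209) = 3^2 × 5 × 11 × 13 × 19 = 122265.
Smallest N > 56 is LCM + 56 = 122265 + 56 = 122321.

122321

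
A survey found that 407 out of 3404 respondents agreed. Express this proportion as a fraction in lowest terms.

11/92

407 = 11 × 37
3404 = 2^2 × 23 × 37
gcd(407, 3404) = 37.
Divide numerator and denominator by 37: 407/3404 = 11/92.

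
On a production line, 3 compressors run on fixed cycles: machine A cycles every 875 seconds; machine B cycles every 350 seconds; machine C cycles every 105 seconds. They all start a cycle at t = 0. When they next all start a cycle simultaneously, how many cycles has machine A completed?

6 cycles

They are all back at their starting positions together after one LCM of the periods.
875 = 5^3 × 7
350 = 2 × 5^2 × 7
105 = 3 × 5 × 7
LCM(875, 350, 105) = 2 × 3 × 5^3 × 7 = 5250.
Cycles for period 875: 5250 / 875 = 6.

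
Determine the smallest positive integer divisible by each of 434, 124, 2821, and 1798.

327236

434 = 2 × 7 × 31
124 = 2^2 × 31
2821 = 7 × 13 × 31
1798 = 2 × 29 × 31
LCM(434, 124, 2821, 1798) = 2^2 × 7 × 13 × 29 × 31 = 327236.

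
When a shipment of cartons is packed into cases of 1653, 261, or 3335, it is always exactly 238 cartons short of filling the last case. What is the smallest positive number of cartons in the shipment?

Being 238 short of a full case of size k means N ≡ −238 (mod k), i.e. N + 238 is a multiple of each size.
1653 = 3 × 19 × 29
261 = 3^2 × 29
3335 = 5 × 23 × 29
LCM(1653, 261, 3335) = 3^2 × 5 × 19 × 23 × 29 = 570285.
Smallest positive N is 570285 − 238 = 570047.

570047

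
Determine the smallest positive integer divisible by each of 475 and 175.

475 = 5^2 × 19
175 = 5^2 × 7
LCM(475, 175) = 5^2 × 7 × 19 = 3325.

3325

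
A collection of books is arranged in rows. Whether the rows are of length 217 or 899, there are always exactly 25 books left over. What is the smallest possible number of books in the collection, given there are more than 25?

6318

N − 25 must be a common multiple of 217 and 899.
217 = 7 × 31
899 = 29 × 31
LCM(217, 899) = 7 × 29 × 31 = 6293.
Smallest N > 25 is LCM + 25 = 6293 + 25 = 6318.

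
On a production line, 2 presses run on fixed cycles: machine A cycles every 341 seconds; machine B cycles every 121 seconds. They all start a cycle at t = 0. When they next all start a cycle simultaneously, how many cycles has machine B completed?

They are all back at their starting positions together after one LCM of the periods.
341 = 11 × 31
121 = 11^2
LCM(341, 121) = 11^2 × 31 = 3751.
Cycles for period 121: 3751 / 121 = 31.

31 cycles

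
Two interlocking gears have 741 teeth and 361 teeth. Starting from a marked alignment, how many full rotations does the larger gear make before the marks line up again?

They are all back at their starting positions together after one LCM of the periods.
741 = 3 × 13 × 19
361 = 19^2
LCM(741, 361) = 3 × 13 × 19^2 = 14079.
Rotations for period 741: 14079 / 741 = 19.

19 rotations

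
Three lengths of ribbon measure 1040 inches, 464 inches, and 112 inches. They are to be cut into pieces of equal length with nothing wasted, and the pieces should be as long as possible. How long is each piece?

16 inches

Each piece length must divide every original length, so the longest possible is gcd(1040, 464, 112).
1040 = 2^4 × 5 × 13
464 = 2^4 × 29
112 = 2^4 × 7
gcd(1040, 464, 112) = 2^4 = 16.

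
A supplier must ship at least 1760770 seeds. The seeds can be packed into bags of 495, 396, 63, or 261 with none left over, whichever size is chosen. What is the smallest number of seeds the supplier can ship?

2009700

The number of seeds must be a common multiple of 495, 396, 63, and 261, so a multiple of their LCM.
495 = 3^2 × 5 × 11
396 = 2^2 × 3^2 × 11
63 = 3^2 × 7
261 = 3^2 × 29
LCM(495, 396, 63, 261) = 2^2 × 3^2 × 5 × 7 × 11 × 29 = 401940.
Smallest multiple of 401940 that is ≥ 1760770: ⌈1760770/401940⌉ × 401940 = 5 × 401940 = 2009700.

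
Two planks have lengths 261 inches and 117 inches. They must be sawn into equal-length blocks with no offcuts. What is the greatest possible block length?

9 inches

By the Euclidean algorithm:
261 = 2 × 117 + 27
117 = 4 × 27 + 9
27 = 3 × 9 + 0
gcd(261, 117) = 9.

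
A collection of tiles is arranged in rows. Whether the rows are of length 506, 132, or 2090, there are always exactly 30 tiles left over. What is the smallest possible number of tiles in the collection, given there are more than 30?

N − 30 must be a common multiple of 506, 132, and 2090.
506 = 2 × 11 × 23
132 = 2^2 × 3 × 11
2090 = 2 × 5 × 11 × 19
LCM(506, 132, 2090) = 2^2 × 3 × 5 × 11 × 19 × 23 = 288420.
Smallest N > 30 is LCM + 30 = 288420 + 30 = 288450.

288450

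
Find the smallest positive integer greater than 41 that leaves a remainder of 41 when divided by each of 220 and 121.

N − 41 must be a common multiple of 220 and 121.
220 = 2^2 × 5 × 11
121 = 11^2
LCM(220, 121) = 2^2 × 5 × 11^2 = 2420.
Smallest N > 41 is LCM + 41 = 2420 + 41 = 2461.

2461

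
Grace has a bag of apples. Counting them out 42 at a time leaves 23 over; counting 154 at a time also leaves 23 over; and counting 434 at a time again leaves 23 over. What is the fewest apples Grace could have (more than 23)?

N − 23 must be a common multiple of 42, 154, and 434.
42 = 2 × 3 × 7
154 = 2 × 7 × 11
434 = 2 × 7 × 31
LCM(42, 154, 434) = 2 × 3 × 7 × 11 × 31 = 14322.
Smallest N > 23 is LCM + 23 = 14322 + 23 = 14345.

14345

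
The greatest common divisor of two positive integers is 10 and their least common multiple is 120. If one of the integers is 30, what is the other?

For two integers, gcd × lcm = product, so the other is (10 × 120) / 30 = 1200 / 30 = 40.

40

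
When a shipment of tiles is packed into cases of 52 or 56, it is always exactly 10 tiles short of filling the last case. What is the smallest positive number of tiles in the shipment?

718

Being 10 short of a full case of size k means N ≡ −10 (mod k), i.e. N + 10 is a multiple of each size.
52 = 2^2 × 13
56 = 2^3 × 7
LCM(52, 56) = 2^3 × 7 × 13 = 728.
Smallest positive N is 728 − 10 = 718.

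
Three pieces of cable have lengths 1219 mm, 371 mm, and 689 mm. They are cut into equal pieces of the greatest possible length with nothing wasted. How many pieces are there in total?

Piece length = gcd(1219, 371, 689).
1219 = 23 × 53
371 = 7 × 53
689 = 13 × 53
gcd(1219, 371, 689) = 53.
Total pieces = 1219/53 + 371/53 + 689/53 = 23 + 7 + 13 = 43.

43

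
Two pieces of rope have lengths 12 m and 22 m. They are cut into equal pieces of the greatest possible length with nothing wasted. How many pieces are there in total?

17

Piece length = gcd(12, 22).
12 = 2^2 × 3
22 = 2 × 11
gcd(12, 22) = 2.
Total pieces = 12/2 + 22/2 = 6 + 11 = 17.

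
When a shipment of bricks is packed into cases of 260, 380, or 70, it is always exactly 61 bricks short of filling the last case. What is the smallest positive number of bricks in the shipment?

Being 61 short of a full case of size k means N ≡ −61 (mod k), i.e. N + 61 is a multiple of each size.
260 = 2^2 × 5 × 13
380 = 2^2 × 5 × 19
70 = 2 × 5 × 7
LCM(260, 380, 70) = 2^2 × 5 × 7 × 13 × 19 = 34580.
Smallest positive N is 34580 − 61 = 34519.

34519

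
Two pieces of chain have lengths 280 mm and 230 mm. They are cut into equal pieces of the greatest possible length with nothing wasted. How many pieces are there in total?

Piece length = gcd(280, 230).
280 = 2^3 × 5 × 7
230 = 2 × 5 × 23
gcd(280, 230) = 2 × 5 = 10.
Total pieces = 280/10 + 230/10 = 28 + 23 = 51.

51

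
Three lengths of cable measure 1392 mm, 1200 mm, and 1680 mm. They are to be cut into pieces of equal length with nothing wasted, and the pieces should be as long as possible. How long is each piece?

48 mm

Each piece length must divide every original length, so the longest possible is gcd(1392, 1200, 1680).
1392 = 2^4 × 3 × 29
1200 = 2^4 × 3 × 5^2
1680 = 2^4 × 3 × 5 × 7
gcd(1392, 1200, 1680) = 2^4 × 3 = 48.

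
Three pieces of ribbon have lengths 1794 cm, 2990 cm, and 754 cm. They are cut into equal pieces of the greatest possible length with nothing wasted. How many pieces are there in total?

Piece length = gcd(1794, 2990, 754).
1794 = 2 × 3 × 13 × 23
2990 = 2 × 5 × 13 × 23
754 = 2 × 13 × 29
gcd(1794, 2990, 754) = 2 × 13 = 26.
Total pieces = 1794/26 + 2990/26 + 754/26 = 69 + 115 + 29 = 213.

213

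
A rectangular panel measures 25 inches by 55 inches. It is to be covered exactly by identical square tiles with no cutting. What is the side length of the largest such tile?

The tile side must divide both 25 and 55, so the largest is their gcd.
25 = 5^2
55 = 5 × 11
gcd(25, 55) = 5.

5 inches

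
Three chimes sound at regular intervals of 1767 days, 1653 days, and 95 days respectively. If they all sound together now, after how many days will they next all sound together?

The first simultaneous occurrence is after LCM of the individual periods.
1767 = 3 × 19 × 31
1653 = 3 × 19 × 29
95 = 5 × 19
LCM(1767, 1653, 95) = 3 × 5 × 19 × 29 × 31 = 256215.

256215 days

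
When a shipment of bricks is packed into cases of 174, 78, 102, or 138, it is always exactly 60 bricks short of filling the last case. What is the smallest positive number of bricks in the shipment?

884382

Being 60 short of a full case of size k means N ≡ −60 (mod k), i.e. N + 60 is a multiple of each size.
174 = 2 × 3 × 29
78 = 2 × 3 × 13
102 = 2 × 3 × 17
138 = 2 × 3 × 23
LCM(174, 78, 102, 138) = 2 × 3 × 13 × 17 × 23 × 29 = 884442.
Smallest positive N is 884442 − 60 = 884382.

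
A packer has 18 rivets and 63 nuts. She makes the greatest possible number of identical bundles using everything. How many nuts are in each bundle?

7

Number of bundles = gcd(18, 63).
18 = 2 × 3^2
63 = 3^2 × 7
gcd(18, 63) = 3^2 = 9.
nuts per bundle = 63 / 9 = 7.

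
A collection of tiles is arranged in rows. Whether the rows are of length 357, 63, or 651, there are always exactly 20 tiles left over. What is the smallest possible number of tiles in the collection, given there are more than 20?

N − 20 must be a common multiple of 357, 63, and 651.
357 = 3 × 7 × 17
63 = 3^2 × 7
651 = 3 × 7 × 31
LCM(357, 63, 651) = 3^2 × 7 × 17 × 31 = 33201.
Smallest N > 20 is LCM + 20 = 33201 + 20 = 33221.

33221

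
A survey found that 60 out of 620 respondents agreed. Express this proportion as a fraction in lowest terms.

3/31

60 = 2^2 × 3 × 5
620 = 2^2 × 5 × 31
gcd(60, 620) = 2^2 × 5 = 20.
Divide numerator and denominator by 20: 60/620 = 3/31.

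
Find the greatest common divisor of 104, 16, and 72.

8

104 = 2^3 × 13
16 = 2^4
72 = 2^3 × 3^2
gcd(104, 16, 72) = 2^3 = 8.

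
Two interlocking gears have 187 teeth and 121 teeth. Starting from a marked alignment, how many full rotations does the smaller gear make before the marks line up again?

17 rotations

All finish a whole number of cycles simultaneously at t = LCM of the periods.
187 = 11 × 17
121 = 11^2
LCM(187, 121) = 11^2 × 17 = 2057.
Rotations for period 121: 2057 / 121 = 17.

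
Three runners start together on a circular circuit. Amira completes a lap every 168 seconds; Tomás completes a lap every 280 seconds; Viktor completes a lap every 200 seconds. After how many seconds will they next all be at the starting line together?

4200 seconds

We need the least common multiple of the intervals.
168 = 2^3 × 3 × 7
280 = 2^3 × 5 × 7
200 = 2^3 × 5^2
LCM(168, 280, 200) = 2^3 × 3 × 5^2 × 7 = 4200.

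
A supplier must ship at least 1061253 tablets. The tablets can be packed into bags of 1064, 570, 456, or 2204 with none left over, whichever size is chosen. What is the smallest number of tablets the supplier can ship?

1388520

The number of tablets must be a common multiple of 1064, 570, 456, and 2204, so a multiple of their LCM.
1064 = 2^3 × 7 × 19
570 = 2 × 3 × 5 × 19
456 = 2^3 × 3 × 19
2204 = 2^2 × 19 × 29
LCM(1064, 570, 456, 2204) = 2^3 × 3 × 5 × 7 × 19 × 29 = 462840.
Smallest multiple of 462840 that is ≥ 1061253: ⌈1061253/462840⌉ × 462840 = 3 × 462840 = 1388520.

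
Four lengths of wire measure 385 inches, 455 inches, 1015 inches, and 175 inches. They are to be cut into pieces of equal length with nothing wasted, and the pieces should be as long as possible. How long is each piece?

Each piece length must divide every original length, so the longest possible is gcd(385, 455, 1015, 175).
385 = 5 × 7 × 11
455 = 5 × 7 × 13
1015 = 5 × 7 × 29
175 = 5^2 × 7
gcd(385, 455, 1015, 175) = 5 × 7 = 35.

35 inches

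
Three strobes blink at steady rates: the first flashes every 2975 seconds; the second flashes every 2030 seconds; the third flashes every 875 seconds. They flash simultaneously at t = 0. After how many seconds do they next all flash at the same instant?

We need the least common multiple of the intervals.
2975 = 5^2 × 7 × 17
2030 = 2 × 5 × 7 × 29
875 = 5^3 × 7
LCM(2975, 2030, 875) = 2 × 5^3 × 7 × 17 × 29 = 862750.

862750 seconds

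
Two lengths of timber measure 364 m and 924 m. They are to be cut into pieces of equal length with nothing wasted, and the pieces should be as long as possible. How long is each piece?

28 m

By the Euclidean algorithm:
924 = 2 × 364 + 196
364 = 1 × 196 + 168
196 = 1 × 168 + 28
168 = 6 × 28 + 0
gcd(364, 924) = 28.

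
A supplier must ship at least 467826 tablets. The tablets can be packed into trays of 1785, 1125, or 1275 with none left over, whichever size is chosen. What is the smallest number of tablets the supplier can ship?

The number of tablets must be a common multiple of 1785, 1125, and 1275, so a multiple of their LCM.
1785 = 3 × 5 × 7 × 17
1125 = 3^2 × 5^3
1275 = 3 × 5^2 × 17
LCM(1785, 1125, 1275) = 3^2 × 5^3 × 7 × 17 = 133875.
Smallest multiple of 133875 that is ≥ 467826: ⌈467826/133875⌉ × 133875 = 4 × 133875 = 535500.

535500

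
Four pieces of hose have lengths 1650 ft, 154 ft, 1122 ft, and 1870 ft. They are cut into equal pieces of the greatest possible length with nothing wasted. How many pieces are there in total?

Piece length = gcd(1650, 154, 1122, 1870).
1650 = 2 × 3 × 5^2 × 11
154 = 2 × 7 × 11
1122 = 2 × 3 × 11 × 17
1870 = 2 × 5 × 11 × 17
gcd(1650, 154, 1122, 1870) = 2 × 11 = 22.
Total pieces = 1650/22 + 154/22 + 1122/22 + 1870/22 = 75 + 7 + 51 + 85 = 218.

218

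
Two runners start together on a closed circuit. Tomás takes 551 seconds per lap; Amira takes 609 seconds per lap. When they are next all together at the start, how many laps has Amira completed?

19 laps

They are all back at their starting positions together after one LCM of the periods.
551 = 19 × 29
609 = 3 × 7 × 29
LCM(551, 609) = 3 × 7 × 19 × 29 = 11571.
Laps for period 609: 11571 / 609 = 19.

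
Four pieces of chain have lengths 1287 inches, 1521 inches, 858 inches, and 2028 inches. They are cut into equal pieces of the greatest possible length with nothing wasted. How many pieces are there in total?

Piece length = gcd(1287, 1521, 858, 2028).
1287 = 3^2 × 11 × 13
1521 = 3^2 × 13^2
858 = 2 × 3 × 11 × 13
2028 = 2^2 × 3 × 13^2
gcd(1287, 1521, 858, 2028) = 3 × 13 = 39.
Total pieces = 1287/39 + 1521/39 + 858/39 + 2028/39 = 33 + 39 + 22 + 52 = 146.

146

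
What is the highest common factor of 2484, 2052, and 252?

2484 = 2^2 × 3^3 × 23
2052 = 2^2 × 3^3 × 19
252 = 2^2 × 3^2 × 7
gcd(2484, 2052, 252) = 2^2 × 3^2 = 36.

36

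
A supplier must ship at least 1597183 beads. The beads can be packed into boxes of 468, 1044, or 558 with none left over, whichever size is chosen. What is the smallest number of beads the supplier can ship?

The number of beads must be a common multiple of 468, 1044, and 558, so a multiple of their LCM.
468 = 2^2 × 3^2 × 13
1044 = 2^2 × 3^2 × 29
558 = 2 × 3^2 × 31
LCM(468, 1044, 558) = 2^2 × 3^2 × 13 × 29 × 31 = 420732.
Smallest multiple of 420732 that is ≥ 1597183: ⌈1597183/420732⌉ × 420732 = 4 × 420732 = 1682928.

1682928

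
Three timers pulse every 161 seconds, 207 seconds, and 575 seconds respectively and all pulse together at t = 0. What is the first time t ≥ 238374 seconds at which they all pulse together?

253575 seconds

Joint pulses occur at multiples of LCM(161, 207, 575).
161 = 7 × 23
207 = 3^2 × 23
575 = 5^2 × 23
LCM(161, 207, 575) = 3^2 × 5^2 × 7 × 23 = 36225.
Smallest multiple of 36225 that is ≥ 238374: ⌈238374/36225⌉ × 36225 = 7 × 36225 = 253575.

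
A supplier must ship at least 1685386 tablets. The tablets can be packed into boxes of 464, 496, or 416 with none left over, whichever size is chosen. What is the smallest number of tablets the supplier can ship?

1869920

The number of tablets must be a common multiple of 464, 496, and 416, so a multiple of their LCM.
464 = 2^4 × 29
496 = 2^4 × 31
416 = 2^5 × 13
LCM(464, 496, 416) = 2^5 × 13 × 29 × 31 = 373984.
Smallest multiple of 373984 that is ≥ 1685386: ⌈1685386/373984⌉ × 373984 = 5 × 373984 = 1869920.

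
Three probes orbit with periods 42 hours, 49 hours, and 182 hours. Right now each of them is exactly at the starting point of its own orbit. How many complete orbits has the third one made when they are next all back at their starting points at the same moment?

21 orbits

The first common completion time is the LCM of the periods.
42 = 2 × 3 × 7
49 = 7^2
182 = 2 × 7 × 13
LCM(42, 49, 182) = 2 × 3 × 7^2 × 13 = 3822.
Orbits for period 182: 3822 / 182 = 21.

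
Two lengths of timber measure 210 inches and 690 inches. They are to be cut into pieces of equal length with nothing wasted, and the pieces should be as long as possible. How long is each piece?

30 inches

The greatest length dividing all of 210 and 690 is their gcd.
210 = 2 × 3 × 5 × 7
690 = 2 × 3 × 5 × 23
gcd(210, 690) = 2 × 3 × 5 = 30.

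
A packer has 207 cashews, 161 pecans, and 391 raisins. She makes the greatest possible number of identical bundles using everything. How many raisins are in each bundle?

Number of bundles = gcd(207, 161, 391).
207 = 3^2 × 23
161 = 7 × 23
391 = 17 × 23
gcd(207, 161, 391) = 23.
raisins per bundle = 391 / 23 = 17.

17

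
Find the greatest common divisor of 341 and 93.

341 = 11 × 31
93 = 3 × 31
gcd(341, 93) = 31.

31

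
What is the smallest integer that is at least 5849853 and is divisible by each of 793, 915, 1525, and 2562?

The integer must be a common multiple of 793, 915, 1525, and 2562, so a multiple of their LCM.
793 = 13 × 61
915 = 3 × 5 × 61
1525 = 5^2 × 61
2562 = 2 × 3 × 7 × 61
LCM(793, 915, 1525, 2562) = 2 × 3 × 5^2 × 7 × 13 × 61 = 832650.
Smallest multiple of 832650 that is ≥ 5849853: ⌈5849853/832650⌉ × 832650 = 8 × 832650 = 6661200.

6661200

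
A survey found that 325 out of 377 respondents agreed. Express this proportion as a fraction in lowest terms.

325 = 5^2 × 13
377 = 13 × 29
gcd(325, 377) = 13.
Divide numerator and denominator by 13: 325/377 = 25/29.

25/29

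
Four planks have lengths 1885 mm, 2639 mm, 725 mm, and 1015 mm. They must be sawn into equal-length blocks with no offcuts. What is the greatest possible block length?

29 mm

This is the greatest common divisor of 1885, 2639, 725, and 1015.
1885 = 5 × 13 × 29
2639 = 7 × 13 × 29
725 = 5^2 × 29
1015 = 5 × 7 × 29
gcd(1885, 2639, 725, 1015) = 29.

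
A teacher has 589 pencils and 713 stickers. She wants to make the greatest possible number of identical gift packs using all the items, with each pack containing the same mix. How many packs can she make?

31 packs

The pack count must divide each quantity, so the greatest is gcd(589, 713).
589 = 19 × 31
713 = 23 × 31
gcd(589, 713) = 31.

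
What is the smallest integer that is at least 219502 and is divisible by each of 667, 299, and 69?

234117

The integer must be a common multiple of 667, 299, and 69, so a multiple of their LCM.
667 = 23 × 29
299 = 13 × 23
69 = 3 × 23
LCM(667, 299, 69) = 3 × 13 × 23 × 29 = 26013.
Smallest multiple of 26013 that is ≥ 219502: ⌈219502/26013⌉ × 26013 = 9 × 26013 = 234117.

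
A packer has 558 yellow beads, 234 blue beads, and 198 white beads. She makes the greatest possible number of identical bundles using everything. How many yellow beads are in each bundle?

Number of bundles = gcd(558, 234, 198).
558 = 2 × 3^2 × 31
234 = 2 × 3^2 × 13
198 = 2 × 3^2 × 11
gcd(558, 234, 198) = 2 × 3^2 = 18.
yellow beads per bundle = 558 / 18 = 31.

31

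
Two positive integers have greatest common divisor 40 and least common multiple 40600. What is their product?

1624000

For any two positive integers, gcd × lcm = product = 40 × 40600 = 1624000.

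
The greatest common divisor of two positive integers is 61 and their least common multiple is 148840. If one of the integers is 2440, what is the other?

3721

For two integers, gcd × lcm = product, so the other is (61 × 148840) / 2440 = 9079240 / 2440 = 3721.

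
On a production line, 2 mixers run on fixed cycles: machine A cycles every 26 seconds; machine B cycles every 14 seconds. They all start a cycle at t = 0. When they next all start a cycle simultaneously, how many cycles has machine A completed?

All finish a whole number of cycles simultaneously at t = LCM of the periods.
26 = 2 × 13
14 = 2 × 7
LCM(26, 14) = 2 × 7 × 13 = 182.
Cycles for period 26: 182 / 26 = 7.

7 cycles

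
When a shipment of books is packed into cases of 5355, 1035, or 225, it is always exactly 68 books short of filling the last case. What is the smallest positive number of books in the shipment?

Being 68 short of a full case of size k means N ≡ −68 (mod k), i.e. N + 68 is a multiple of each size.
5355 = 3^2 × 5 × 7 × 17
1035 = 3^2 × 5 × 23
225 = 3^2 × 5^2
LCM(5355, 1035, 225) = 3^2 × 5^2 × 7 × 17 × 23 = 615825.
Smallest positive N is 615825 − 68 = 615757.

615757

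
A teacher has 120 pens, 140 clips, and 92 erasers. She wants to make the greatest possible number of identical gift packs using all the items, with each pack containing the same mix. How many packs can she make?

4 packs

The pack count must divide each quantity, so the greatest is gcd(120, 140, 92).
120 = 2^3 × 3 × 5
140 = 2^2 × 5 × 7
92 = 2^2 × 23
gcd(120, 140, 92) = 2^2 = 4.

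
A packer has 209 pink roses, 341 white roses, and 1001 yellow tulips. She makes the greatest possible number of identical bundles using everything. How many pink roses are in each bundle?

19

Number of bundles = gcd(209, 341, 1001).
209 = 11 × 19
341 = 11 × 31
1001 = 7 × 11 × 13
gcd(209, 341, 1001) = 11.
pink roses per bundle = 209 / 11 = 19.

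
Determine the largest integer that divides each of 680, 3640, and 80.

680 = 2^3 × 5 × 17
3640 = 2^3 × 5 × 7 × 13
80 = 2^4 × 5
gcd(680, 3640, 80) = 2^3 × 5 = 40.

40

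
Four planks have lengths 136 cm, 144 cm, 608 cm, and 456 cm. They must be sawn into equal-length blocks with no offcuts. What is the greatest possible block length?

The block length must divide every plank, so the greatest is gcd(136, 144, 608, 456).
136 = 2^3 × 17
144 = 2^4 × 3^2
608 = 2^5 × 19
456 = 2^3 × 3 × 19
gcd(136, 144, 608, 456) = 2^3 = 8.

8 cm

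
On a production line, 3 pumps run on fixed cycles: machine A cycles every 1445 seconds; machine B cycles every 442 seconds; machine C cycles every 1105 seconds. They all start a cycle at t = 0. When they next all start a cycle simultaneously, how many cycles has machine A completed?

All finish a whole number of cycles simultaneously at t = LCM of the periods.
1445 = 5 × 17^2
442 = 2 × 13 × 17
1105 = 5 × 13 × 17
LCM(1445, 442, 1105) = 2 × 5 × 13 × 17^2 = 37570.
Cycles for period 1445: 37570 / 1445 = 26.

26 cycles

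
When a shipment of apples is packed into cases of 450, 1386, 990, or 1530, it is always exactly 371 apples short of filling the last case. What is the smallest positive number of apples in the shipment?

Being 371 short of a full case of size k means N ≡ −371 (mod k), i.e. N + 371 is a multiple of each size.
450 = 2 × 3^2 × 5^2
1386 = 2 × 3^2 × 7 × 11
990 = 2 × 3^2 × 5 × 11
1530 = 2 × 3^2 × 5 × 17
LCM(450, 1386, 990, 1530) = 2 × 3^2 × 5^2 × 7 × 11 × 17 = 589050.
Smallest positive N is 589050 − 371 = 588679.

588679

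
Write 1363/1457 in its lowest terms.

1363 = 29 × 47
1457 = 31 × 47
gcd(1363, 1457) = 47.
Divide numerator and denominator by 47: 1363/1457 = 29/31.

29/31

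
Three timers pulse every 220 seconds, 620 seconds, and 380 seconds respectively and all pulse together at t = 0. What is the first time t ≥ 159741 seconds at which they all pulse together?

259160 seconds

Joint pulses occur at multiples of LCM(220, 620, 380).
220 = 2^2 × 5 × 11
620 = 2^2 × 5 × 31
380 = 2^2 × 5 × 19
LCM(220, 620, 380) = 2^2 × 5 × 11 × 19 × 31 = 129580.
Smallest multiple of 129580 that is ≥ 159741: ⌈159741/129580⌉ × 129580 = 2 × 129580 = 259160.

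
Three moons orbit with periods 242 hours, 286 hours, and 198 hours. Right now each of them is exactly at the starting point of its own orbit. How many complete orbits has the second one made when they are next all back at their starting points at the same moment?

All finish a whole number of cycles simultaneously at t = LCM of the periods.
242 = 2 × 11^2
286 = 2 × 11 × 13
198 = 2 × 3^2 × 11
LCM(242, 286, 198) = 2 × 3^2 × 11^2 × 13 = 28314.
Orbits for period 286: 28314 / 286 = 99.

99 orbits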